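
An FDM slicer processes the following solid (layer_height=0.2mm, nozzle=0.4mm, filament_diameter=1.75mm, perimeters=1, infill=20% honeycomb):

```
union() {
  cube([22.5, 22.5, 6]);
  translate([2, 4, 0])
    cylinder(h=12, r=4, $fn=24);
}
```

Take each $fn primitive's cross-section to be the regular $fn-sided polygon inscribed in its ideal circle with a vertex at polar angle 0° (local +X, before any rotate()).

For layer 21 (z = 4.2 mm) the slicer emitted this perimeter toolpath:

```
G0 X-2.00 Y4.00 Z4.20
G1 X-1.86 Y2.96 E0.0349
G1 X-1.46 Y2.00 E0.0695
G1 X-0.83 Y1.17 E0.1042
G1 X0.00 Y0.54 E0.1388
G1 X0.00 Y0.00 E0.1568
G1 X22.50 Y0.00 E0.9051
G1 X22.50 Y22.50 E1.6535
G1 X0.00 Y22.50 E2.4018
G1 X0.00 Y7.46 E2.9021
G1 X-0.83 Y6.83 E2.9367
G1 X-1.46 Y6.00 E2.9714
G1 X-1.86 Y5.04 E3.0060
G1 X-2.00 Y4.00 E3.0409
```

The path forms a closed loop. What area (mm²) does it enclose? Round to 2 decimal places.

Apply the shoelace formula to the sequence of (X, Y) vertices; enclosed area = 515.88 mm².

515.88 mm²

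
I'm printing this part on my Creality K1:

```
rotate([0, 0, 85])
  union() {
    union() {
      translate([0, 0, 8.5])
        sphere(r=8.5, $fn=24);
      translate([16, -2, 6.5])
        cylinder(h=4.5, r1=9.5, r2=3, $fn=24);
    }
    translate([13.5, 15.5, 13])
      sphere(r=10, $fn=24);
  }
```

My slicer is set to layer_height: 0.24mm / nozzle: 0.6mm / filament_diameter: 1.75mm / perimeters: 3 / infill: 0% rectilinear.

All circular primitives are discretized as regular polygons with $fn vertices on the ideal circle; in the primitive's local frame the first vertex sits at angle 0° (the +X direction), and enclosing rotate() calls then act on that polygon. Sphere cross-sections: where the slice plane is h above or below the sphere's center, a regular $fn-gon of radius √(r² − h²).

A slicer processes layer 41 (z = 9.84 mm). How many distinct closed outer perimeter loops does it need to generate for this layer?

3

At z = 9.84 mm: the sphere: section is a regular 24-gon, circumradius = √(r²−h²) = √(8.5²−1.34²) = 8.394; the cone at (16, -2) (r1=9.5→r2=3) has section circumradius 4.676 here — a regular 24-gon; Taking the union: the 2 present regions are separate (no shared area or edge), so areas and boundary lengths simply add and each stays a separate island — 2 connected regions; the sphere at (13.5, 15.5): section is a regular 24-gon, circumradius = √(r²−h²) = √(10²−3.16²) = 9.488; Taking the union: the 2 present regions are separate (no shared area or edge), so areas and boundary lengths simply add and each stays a separate island — 3 connected regions; (whole slice rotated 85° about Z — lengths, areas and connectivity unchanged). The result has 3 disconnected regions.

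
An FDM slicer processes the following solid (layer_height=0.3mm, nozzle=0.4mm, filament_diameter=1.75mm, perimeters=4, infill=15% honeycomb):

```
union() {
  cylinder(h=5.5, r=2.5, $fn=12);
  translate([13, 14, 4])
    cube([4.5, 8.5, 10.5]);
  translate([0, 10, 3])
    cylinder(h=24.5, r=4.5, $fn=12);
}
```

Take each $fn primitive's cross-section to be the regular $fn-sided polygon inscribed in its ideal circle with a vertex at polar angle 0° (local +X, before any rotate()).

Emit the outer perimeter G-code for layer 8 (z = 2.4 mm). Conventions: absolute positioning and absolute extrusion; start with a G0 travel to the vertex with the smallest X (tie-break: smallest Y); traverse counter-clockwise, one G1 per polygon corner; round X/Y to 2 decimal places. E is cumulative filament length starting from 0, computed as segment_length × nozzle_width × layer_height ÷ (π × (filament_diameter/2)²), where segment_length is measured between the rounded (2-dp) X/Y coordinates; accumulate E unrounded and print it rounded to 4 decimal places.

At z = 2.4 mm: the cylinder: section is a regular 12-gon, circumradius r=2.5; the cube at (13, 14) is not intersected at this z (z outside [4, 14.5]); the cylinder at (0, 10) does not reach this height (z outside [3, 27.5]); Merging all regions: only the r=2.5 cylinder is present, so the union is just that shape — 1 connected region. The outline is a single polygon with 12 vertices. Extrusion per mm of travel: 0.4 × 0.3 / (π × 0.875²) = 0.049890. Accumulating E over each segment gives final E = 0.7756.

G0 X-2.50 Y0.00 Z2.40
G1 X-2.17 Y-1.25 E0.0645
G1 X-1.25 Y-2.17 E0.1294
G1 X0.00 Y-2.50 E0.1939
G1 X1.25 Y-2.17 E0.2584
G1 X2.17 Y-1.25 E0.3233
G1 X2.50 Y0.00 E0.3878
G1 X2.17 Y1.25 E0.4523
G1 X1.25 Y2.17 E0.5172
G1 X0.00 Y2.50 E0.5817
G1 X-1.25 Y2.17 E0.6462
G1 X-2.17 Y1.25 E0.7111
G1 X-2.50 Y0.00 E0.7756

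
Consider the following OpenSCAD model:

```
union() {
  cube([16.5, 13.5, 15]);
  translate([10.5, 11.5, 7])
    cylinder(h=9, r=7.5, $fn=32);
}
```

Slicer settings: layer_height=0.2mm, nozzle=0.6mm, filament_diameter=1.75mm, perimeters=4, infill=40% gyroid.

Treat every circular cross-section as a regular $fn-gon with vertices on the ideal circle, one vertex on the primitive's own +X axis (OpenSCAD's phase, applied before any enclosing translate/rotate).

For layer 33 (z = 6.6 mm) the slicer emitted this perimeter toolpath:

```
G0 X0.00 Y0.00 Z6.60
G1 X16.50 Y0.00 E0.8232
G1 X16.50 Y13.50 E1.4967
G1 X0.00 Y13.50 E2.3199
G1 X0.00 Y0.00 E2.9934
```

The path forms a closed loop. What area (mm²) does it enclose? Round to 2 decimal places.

Apply the shoelace formula to the sequence of (X, Y) vertices; enclosed area = 222.75 mm².

222.75 mm²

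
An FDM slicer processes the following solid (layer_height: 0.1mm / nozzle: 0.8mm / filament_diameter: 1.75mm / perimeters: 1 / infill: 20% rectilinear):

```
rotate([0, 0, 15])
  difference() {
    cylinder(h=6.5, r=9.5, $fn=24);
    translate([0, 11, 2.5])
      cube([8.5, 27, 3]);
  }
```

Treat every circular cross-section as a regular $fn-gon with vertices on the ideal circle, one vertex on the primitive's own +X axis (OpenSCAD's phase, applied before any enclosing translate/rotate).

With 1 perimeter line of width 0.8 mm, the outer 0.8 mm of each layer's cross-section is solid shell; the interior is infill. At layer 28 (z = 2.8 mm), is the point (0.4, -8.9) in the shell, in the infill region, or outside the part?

shell

At z = 2.8 mm: the r=9.5 cylinder contributes a regular 24-gon of circumradius 9.5; the 8.5×27 cube at (0, 11) contributes its full rectangle; After the difference (first − rest): starting from the r=9.5 cylinder, the 8.5×27 cube at (0, 11) misses the remaining region (no effect) — 1 connected region; (rotated 15° about Z; rotation is an isometry so areas/perimeters/island counts are preserved). Overall, the cross-section is a single solid region. Undo the 15° rotation: the query point maps to (-1.917, -8.700) in the un-rotated model frame. The nearest boundary edge runs (-0.00, -9.50)→(-2.46, -9.18); distance from the point to it = 0.54 mm. The point is inside the cross-section, 0.54 mm from the nearest boundary — within the 0.8 mm shell band (1 × 0.8).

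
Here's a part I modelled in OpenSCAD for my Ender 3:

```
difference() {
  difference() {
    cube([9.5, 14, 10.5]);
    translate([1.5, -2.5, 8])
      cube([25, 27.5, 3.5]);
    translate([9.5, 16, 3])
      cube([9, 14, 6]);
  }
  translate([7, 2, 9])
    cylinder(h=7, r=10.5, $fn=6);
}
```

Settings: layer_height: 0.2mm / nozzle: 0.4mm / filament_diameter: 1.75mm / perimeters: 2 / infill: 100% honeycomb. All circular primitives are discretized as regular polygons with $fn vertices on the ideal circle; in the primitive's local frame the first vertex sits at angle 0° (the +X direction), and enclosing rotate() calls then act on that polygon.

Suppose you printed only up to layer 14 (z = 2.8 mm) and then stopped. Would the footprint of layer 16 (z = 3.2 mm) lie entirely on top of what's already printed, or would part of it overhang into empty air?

entirely on top

Compare the two slices. At z = 2.8: the cube (footprint 9.5×14) is included at this height (area 133.00 mm²); the cube at (1.5, -2.5) is not intersected at this z (z outside [8, 11.5]); the cube at (9.5, 16) does not reach this height (z outside [3, 9]); Taking the first minus the rest: none of the subtracted shapes is present at this height, so the 9.5×14 cube is unchanged — area = 133.00 mm²; the cylinder at (7, 2) is absent (z outside [9, 16]); Taking the first minus the rest: none of the subtracted shapes is present at this height, so that combined region is unchanged — area = 133.00 mm². At z = 3.2: the 9.5×14 cube contributes its full rectangle (area 133.00 mm²); the cube at (1.5, -2.5) is absent (z outside [8, 11.5]); the cube at (9.5, 16) is present — its section is the full 9×14 rectangle (area 126.00 mm²); Taking the first minus the rest: starting from the 9.5×14 cube (133.00 mm²), the 9×14 cube at (9.5, 16) misses the remaining region (no effect) — area = 133.00 mm²; the cylinder at (7, 2) is absent (z outside [9, 16]); After the difference (first − rest): none of the subtracted shapes is present at this height, so that combined region is unchanged — area = 133.00 mm². Checking containment: the cross-section at z = 3.2 is a subset of the cross-section at z = 2.8.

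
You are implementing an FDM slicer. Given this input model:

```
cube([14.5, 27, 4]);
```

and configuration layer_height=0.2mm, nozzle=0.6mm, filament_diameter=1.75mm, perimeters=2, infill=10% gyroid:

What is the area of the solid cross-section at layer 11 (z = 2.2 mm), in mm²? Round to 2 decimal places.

At z = 2.2 mm: the cube is present — its section is the full 14.5×27 rectangle (area 391.50 mm²). Overall, the cross-section is a single solid region. Net area = 391.50 mm².

391.50 mm²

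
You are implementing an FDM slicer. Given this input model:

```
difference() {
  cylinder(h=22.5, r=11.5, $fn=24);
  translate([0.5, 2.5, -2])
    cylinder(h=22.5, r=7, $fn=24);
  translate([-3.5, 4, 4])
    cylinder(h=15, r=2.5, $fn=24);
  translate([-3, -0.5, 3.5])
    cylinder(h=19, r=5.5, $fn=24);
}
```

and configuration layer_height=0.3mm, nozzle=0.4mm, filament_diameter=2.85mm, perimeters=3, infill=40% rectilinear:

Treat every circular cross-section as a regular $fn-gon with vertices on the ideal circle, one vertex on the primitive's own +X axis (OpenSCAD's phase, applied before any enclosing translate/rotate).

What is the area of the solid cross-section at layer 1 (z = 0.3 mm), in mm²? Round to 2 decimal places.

At z = 0.3 mm: the r=11.5 cylinder contributes a regular 24-gon of circumradius 11.5 (area = (24/2)·11.500²·sin(360°/24) = 410.75 mm²); the cylinder at (0.5, 2.5): section is a regular 24-gon, circumradius r=7 (area = (24/2)·7.000²·sin(360°/24) = 152.19 mm²); the cylinder at (-3.5, 4) is not intersected at this z (z outside [4, 19]); the cylinder at (-3, -0.5) is absent (z outside [3.5, 22.5]); Taking the first minus the rest: starting from the r=11.5 cylinder (410.75 mm²), the r=7 cylinder at (0.5, 2.5) lies wholly inside it (removes its full 152.19 mm² and its 43.86 mm outline becomes a hole wall) — area = 258.56 mm². Overall, the cross-section is one region with 1 hole. Net area = 258.56 mm².

258.56 mm²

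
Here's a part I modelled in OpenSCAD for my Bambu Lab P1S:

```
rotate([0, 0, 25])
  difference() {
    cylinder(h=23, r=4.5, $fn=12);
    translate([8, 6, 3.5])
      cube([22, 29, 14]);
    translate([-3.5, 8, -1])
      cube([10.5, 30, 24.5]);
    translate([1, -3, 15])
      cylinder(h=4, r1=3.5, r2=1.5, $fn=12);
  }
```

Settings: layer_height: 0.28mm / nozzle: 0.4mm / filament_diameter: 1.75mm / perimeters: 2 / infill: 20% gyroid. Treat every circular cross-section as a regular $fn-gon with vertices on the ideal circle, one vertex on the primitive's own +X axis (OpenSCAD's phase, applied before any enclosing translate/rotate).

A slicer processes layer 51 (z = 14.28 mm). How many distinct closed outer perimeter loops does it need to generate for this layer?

1

At z = 14.28 mm: the r=4.5 cylinder contributes a regular 12-gon of circumradius 4.5; the cube at (8, 6) (footprint 22×29) is included at this height; the 10.5×30 cube at (-3.5, 8) contributes its full rectangle; the cone at (1, -3) is not intersected at this z (z outside [15, 19]); After the difference (first − rest): starting from the r=4.5 cylinder, the 22×29 cube at (8, 6) misses the remaining region (no effect); the 10.5×30 cube at (-3.5, 8) misses the remaining region (no effect) — 1 connected region; (rotated 25° about Z; rotation is an isometry so areas/perimeters/island counts are preserved). The result has 1 disconnected region.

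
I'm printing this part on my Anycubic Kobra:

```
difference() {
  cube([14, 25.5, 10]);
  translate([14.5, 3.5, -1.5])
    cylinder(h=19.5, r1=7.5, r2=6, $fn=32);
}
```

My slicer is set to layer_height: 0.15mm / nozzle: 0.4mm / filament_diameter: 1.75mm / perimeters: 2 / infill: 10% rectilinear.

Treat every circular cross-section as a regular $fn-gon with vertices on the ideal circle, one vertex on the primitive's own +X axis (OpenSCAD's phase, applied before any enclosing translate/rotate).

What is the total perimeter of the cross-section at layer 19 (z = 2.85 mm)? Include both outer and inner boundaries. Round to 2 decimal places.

77.07 mm

At z = 2.85 mm: the 14×25.5 cube contributes its full rectangle (perimeter 79.00 mm); the cone at (14.5, 3.5) contributes a regular 32-gon of circumradius 7.165 (interpolated between r1=7.5 and r2=6 at t=0.223) (perimeter = 2·32·7.165·sin(180°/32) = 44.95 mm); Taking the first minus the rest: starting from the 14×25.5 cube, the cone at (14.5, 3.5) partially overlaps it — only the 58.70 mm² overlap (of its 160.26 mm²) is removed, clipping the outline — boundary = 77.07 mm. Overall, the cross-section is a single solid region. Total boundary length (outer) = 77.07 mm.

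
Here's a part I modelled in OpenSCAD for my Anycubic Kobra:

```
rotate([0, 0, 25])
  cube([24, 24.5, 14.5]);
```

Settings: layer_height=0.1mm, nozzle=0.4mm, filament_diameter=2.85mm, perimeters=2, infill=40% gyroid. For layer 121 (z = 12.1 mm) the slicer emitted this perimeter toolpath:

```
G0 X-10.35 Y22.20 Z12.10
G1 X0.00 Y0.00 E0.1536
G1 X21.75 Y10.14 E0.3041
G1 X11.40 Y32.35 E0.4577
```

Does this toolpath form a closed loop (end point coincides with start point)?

Start point (G0): (-10.35, 22.20). End point (last G1): the path does not return to the start — open.

no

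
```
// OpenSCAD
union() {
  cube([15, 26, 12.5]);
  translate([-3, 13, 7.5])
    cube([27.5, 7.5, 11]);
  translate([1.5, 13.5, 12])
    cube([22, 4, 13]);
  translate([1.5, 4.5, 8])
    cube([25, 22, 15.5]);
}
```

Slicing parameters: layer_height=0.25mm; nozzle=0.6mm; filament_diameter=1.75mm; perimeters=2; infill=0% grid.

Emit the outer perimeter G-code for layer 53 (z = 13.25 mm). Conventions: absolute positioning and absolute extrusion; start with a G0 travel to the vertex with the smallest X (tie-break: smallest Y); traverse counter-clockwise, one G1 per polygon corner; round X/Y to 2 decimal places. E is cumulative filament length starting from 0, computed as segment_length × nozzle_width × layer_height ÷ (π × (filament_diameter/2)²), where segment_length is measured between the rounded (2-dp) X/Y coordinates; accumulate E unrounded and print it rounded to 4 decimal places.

At z = 13.25 mm: the cube does not reach this height (z outside [0, 12.5]); the 27.5×7.5 cube at (-3, 13) contributes its full rectangle; the 22×4 cube at (1.5, 13.5) contributes its full rectangle; the 25×22 cube at (1.5, 4.5) contributes its full rectangle; Merging all regions: the regions partially overlap (shared area 260.50 mm²), so overlapping operands fuse into one piece — 1 connected region. The outline is a single polygon with 8 vertices. Extrusion per mm of travel: 0.6 × 0.25 / (π × 0.875²) = 0.062363. Accumulating E over each segment gives final E = 6.4234.

G0 X-3.00 Y13.00 Z13.25
G1 X1.50 Y13.00 E0.2806
G1 X1.50 Y4.50 E0.8107
G1 X26.50 Y4.50 E2.3698
G1 X26.50 Y26.50 E3.7418
G1 X1.50 Y26.50 E5.3008
G1 X1.50 Y20.50 E5.6750
G1 X-3.00 Y20.50 E5.9556
G1 X-3.00 Y13.00 E6.4234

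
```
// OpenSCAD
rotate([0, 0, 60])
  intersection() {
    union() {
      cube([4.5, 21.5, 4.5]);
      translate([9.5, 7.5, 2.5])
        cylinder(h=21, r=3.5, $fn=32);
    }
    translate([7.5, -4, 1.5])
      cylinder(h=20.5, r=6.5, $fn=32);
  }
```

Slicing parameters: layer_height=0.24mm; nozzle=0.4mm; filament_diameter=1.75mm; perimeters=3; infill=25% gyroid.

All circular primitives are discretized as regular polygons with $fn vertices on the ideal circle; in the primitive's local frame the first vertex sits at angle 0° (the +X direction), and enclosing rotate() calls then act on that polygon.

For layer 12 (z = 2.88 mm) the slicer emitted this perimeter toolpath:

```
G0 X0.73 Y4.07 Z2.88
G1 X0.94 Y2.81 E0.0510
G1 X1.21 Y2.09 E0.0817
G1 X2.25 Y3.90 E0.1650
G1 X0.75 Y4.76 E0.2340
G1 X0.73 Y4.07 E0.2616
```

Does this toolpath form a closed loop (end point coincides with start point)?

Start point (G0): (0.73, 4.07). End point (last G1): the path returns to the start — closed.

yes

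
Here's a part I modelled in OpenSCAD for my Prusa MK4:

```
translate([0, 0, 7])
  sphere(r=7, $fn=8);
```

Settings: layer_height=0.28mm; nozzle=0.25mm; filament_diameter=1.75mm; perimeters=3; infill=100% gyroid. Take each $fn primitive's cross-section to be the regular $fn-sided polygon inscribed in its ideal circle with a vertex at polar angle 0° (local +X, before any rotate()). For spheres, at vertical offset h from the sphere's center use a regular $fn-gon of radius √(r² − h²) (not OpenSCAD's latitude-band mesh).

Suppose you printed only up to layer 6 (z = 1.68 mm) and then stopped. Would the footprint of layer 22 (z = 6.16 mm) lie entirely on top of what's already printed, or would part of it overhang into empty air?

part overhangs

Compare the two slices. At z = 1.68: the r=7 sphere contributes a regular 8-gon of circumradius √(7²−5.32²) = 4.549 (area = (8/2)·4.549²·sin(360°/8) = 58.54 mm²). At z = 6.16: the r=7 sphere slices to a regular 8-gon of circumradius 6.949 (√(r²−h²) with h=0.84 from center) (area = (8/2)·6.949²·sin(360°/8) = 136.60 mm²). Checking containment: at z = 6.16 the cross-section extends beyond the z = 1.68 cross-section by about 78.06 mm².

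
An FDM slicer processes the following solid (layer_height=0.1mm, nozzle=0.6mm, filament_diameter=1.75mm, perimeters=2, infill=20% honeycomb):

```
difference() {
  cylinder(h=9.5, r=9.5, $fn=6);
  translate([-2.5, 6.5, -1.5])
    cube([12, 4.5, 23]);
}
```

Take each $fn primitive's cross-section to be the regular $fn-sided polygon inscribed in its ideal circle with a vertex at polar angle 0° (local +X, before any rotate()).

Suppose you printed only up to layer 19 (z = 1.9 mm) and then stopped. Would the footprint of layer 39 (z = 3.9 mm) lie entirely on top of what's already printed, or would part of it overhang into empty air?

entirely on top

Compare the two slices. At z = 1.9: the cylinder: section is a regular 6-gon, circumradius r=9.5 (area = (6/2)·9.500²·sin(360°/6) = 234.48 mm²); the cube at (-2.5, 6.5) (footprint 12×4.5) is included at this height (area 54.00 mm²); After the difference (first − rest): starting from the r=9.5 cylinder (234.48 mm²), the 12×4.5 cube at (-2.5, 6.5) partially overlaps it — only the 13.38 mm² overlap (of its 54.00 mm²) is removed, clipping the outline — area = 221.09 mm². At z = 3.9: the cylinder: section is a regular 6-gon, circumradius r=9.5 (area = (6/2)·9.500²·sin(360°/6) = 234.48 mm²); the cube at (-2.5, 6.5) (footprint 12×4.5) is included at this height (area 54.00 mm²); After the difference (first − rest): starting from the r=9.5 cylinder (234.48 mm²), the 12×4.5 cube at (-2.5, 6.5) partially overlaps it — only the 13.38 mm² overlap (of its 54.00 mm²) is removed, clipping the outline — area = 221.09 mm². Checking containment: the cross-section at z = 3.9 is a subset of the cross-section at z = 1.9.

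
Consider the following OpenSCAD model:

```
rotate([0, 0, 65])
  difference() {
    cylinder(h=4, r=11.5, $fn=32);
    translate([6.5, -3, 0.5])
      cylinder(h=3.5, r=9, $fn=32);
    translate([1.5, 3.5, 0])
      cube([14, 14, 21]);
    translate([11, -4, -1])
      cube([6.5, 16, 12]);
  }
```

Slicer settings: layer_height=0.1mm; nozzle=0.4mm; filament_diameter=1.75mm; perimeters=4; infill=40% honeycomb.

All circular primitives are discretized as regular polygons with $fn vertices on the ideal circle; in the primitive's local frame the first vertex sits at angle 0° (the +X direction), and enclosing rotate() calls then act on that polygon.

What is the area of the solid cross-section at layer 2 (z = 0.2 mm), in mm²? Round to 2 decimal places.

At z = 0.2 mm: the cylinder: section is a regular 32-gon, circumradius r=11.5 (area = (32/2)·11.500²·sin(360°/32) = 412.81 mm²); the cylinder at (6.5, -3) is absent (z outside [0.5, 4]); the cube at (1.5, 3.5) is present — its section is the full 14×14 rectangle (area 196.00 mm²); the cube at (11, -4) (footprint 6.5×16) is included at this height (area 104.00 mm²); Subtracting the remaining from the first: starting from the r=11.5 cylinder (412.81 mm²), the 14×14 cube at (1.5, 3.5) partially overlaps it — only the 51.83 mm² overlap (of its 196.00 mm²) is removed, clipping the outline; the 6.5×16 cube at (11, -4) partially overlaps it — only the 2.00 mm² overlap (of its 104.00 mm²) is removed, clipping the outline — area = 358.98 mm²; (rotated 65° about Z; rotation is an isometry so areas/perimeters/island counts are preserved). Overall, the cross-section is a single solid region. Net area = 358.98 mm².

358.98 mm²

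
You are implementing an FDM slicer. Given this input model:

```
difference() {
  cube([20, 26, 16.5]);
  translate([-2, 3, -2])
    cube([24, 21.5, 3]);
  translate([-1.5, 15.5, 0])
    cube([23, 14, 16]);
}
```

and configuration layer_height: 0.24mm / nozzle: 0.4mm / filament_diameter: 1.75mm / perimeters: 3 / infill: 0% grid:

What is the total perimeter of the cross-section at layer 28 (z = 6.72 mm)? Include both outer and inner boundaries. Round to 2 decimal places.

At z = 6.72 mm: the 20×26 cube contributes its full rectangle (perimeter 92.00 mm); the cube at (-2, 3) does not reach this height (z outside [-2, 1]); the cube at (-1.5, 15.5) (footprint 23×14) is included at this height (perimeter 74.00 mm); Taking the first minus the rest: starting from the 20×26 cube, the 23×14 cube at (-1.5, 15.5) partially overlaps it — only the 210.00 mm² overlap (of its 322.00 mm²) is removed, clipping the outline — boundary = 71.00 mm. Overall, the cross-section is a single solid region. Total boundary length (outer) = 71.00 mm.

71.00 mm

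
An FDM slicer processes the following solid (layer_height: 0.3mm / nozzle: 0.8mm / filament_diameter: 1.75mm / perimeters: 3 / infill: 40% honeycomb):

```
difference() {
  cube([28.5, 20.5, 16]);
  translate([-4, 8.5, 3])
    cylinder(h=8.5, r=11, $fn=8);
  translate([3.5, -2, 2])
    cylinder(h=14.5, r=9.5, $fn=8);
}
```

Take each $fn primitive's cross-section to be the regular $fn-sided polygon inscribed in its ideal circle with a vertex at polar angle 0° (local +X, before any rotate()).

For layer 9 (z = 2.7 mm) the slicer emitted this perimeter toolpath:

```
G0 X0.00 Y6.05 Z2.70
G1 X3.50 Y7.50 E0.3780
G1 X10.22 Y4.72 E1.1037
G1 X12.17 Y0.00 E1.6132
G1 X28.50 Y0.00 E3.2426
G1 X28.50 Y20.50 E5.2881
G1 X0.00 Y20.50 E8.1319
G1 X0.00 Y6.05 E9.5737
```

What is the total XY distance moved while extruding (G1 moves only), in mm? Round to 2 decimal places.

Sum the Euclidean lengths of each G1 segment: total = 95.95 mm.

95.95 mm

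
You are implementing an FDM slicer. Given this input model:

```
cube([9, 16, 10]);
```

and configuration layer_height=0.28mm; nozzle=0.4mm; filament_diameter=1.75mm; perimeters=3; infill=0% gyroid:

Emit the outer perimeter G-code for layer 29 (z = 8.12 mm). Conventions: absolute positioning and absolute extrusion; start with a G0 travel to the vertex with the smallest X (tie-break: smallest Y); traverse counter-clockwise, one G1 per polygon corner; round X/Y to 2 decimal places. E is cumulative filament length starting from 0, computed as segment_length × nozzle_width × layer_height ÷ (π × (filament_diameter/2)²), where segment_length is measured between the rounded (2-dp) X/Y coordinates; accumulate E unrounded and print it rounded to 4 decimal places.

At z = 8.12 mm: the cube is present — its section is the full 9×16 rectangle. The outline is a single polygon with 4 vertices. Extrusion per mm of travel: 0.4 × 0.28 / (π × 0.875²) = 0.046564. Accumulating E over each segment gives final E = 2.3282.

G0 X0.00 Y0.00 Z8.12
G1 X9.00 Y0.00 E0.4191
G1 X9.00 Y16.00 E1.1641
G1 X0.00 Y16.00 E1.5832
G1 X0.00 Y0.00 E2.3282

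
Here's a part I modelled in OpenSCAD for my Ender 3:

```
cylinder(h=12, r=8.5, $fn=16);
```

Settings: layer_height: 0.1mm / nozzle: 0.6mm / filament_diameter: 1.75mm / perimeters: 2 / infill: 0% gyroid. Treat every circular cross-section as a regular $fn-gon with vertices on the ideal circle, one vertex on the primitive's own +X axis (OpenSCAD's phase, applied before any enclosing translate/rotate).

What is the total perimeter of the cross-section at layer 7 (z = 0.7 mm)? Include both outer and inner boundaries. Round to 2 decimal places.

53.06 mm

At z = 0.7 mm: the r=8.5 cylinder contributes a regular 16-gon of circumradius 8.5 (perimeter = 2·16·8.500·sin(180°/16) = 53.06 mm). Overall, the cross-section is a single solid region. Total boundary length (outer) = 53.06 mm.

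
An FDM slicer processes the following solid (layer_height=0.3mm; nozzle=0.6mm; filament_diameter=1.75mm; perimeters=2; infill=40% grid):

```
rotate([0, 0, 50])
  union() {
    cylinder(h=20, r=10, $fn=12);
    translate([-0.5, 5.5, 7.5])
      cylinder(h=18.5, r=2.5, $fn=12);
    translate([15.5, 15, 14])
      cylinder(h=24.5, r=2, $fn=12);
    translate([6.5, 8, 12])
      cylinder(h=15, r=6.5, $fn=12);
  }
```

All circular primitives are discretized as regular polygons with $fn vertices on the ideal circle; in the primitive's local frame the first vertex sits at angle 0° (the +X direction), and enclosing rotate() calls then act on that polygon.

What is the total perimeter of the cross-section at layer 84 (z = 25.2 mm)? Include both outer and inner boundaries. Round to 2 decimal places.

At z = 25.2 mm: the cylinder is absent (z outside [0, 20]); the cylinder at (-0.5, 5.5): section is a regular 12-gon, circumradius r=2.5 (perimeter = 2·12·2.500·sin(180°/12) = 15.53 mm); the r=2 cylinder at (15.5, 15) contributes a regular 12-gon of circumradius 2 (perimeter = 2·12·2.000·sin(180°/12) = 12.42 mm); the cylinder at (6.5, 8): section is a regular 12-gon, circumradius r=6.5 (perimeter = 2·12·6.500·sin(180°/12) = 40.38 mm); Taking the union: the regions partially overlap (shared area 3.81 mm²), so the edge portions inside another operand are dropped and the merged outline is re-measured after clipping — boundary = 59.37 mm; (whole slice rotated 50° about Z — lengths, areas and connectivity unchanged). Overall, the cross-section has 2 separate islands. Total boundary length (outer) = 59.37 mm.

59.37 mm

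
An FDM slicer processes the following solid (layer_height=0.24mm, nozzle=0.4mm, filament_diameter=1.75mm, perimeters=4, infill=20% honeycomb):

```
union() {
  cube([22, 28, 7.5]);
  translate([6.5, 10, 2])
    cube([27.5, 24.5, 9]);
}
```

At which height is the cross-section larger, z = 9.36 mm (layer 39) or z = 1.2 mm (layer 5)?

layer 39 (z = 9.36 mm)

Layer 39 (z = 9.36): the cube does not reach this height (z outside [0, 7.5]); the 27.5×24.5 cube at (6.5, 10) contributes its full rectangle (area 673.75 mm²); Taking the union: only the 27.5×24.5 cube at (6.5, 10) is present, so the union is just that shape — area = 673.75 mm². So its area = 673.75 mm². Layer 5 (z = 1.2): the cube is present — its section is the full 22×28 rectangle (area 616.00 mm²); the cube at (6.5, 10) is not intersected at this z (z outside [2, 11]); Taking the union: only the 22×28 cube is present, so the union is just that shape — area = 616.00 mm². So its area = 616.00 mm². Layer 39 is larger (673.75 vs 616.00 mm²).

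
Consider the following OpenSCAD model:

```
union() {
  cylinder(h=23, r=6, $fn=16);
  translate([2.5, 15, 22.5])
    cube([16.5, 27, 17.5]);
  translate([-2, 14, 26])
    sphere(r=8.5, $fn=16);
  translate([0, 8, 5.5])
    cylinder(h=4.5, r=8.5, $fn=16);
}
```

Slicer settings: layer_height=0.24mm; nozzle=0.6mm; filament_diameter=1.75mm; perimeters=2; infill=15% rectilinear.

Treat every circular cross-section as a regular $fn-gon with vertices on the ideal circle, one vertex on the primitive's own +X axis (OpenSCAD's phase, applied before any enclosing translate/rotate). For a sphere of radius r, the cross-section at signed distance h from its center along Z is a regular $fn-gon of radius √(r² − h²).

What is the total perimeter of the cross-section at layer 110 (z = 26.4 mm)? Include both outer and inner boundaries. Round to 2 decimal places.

122.79 mm

At z = 26.4 mm: the cylinder does not reach this height (z outside [0, 23]); the cube at (2.5, 15) is present — its section is the full 16.5×27 rectangle (perimeter 87.00 mm); the sphere at (-2, 14): section is a regular 16-gon, circumradius = √(r²−h²) = √(8.5²−0.4²) = 8.491 (perimeter = 2·16·8.491·sin(180°/16) = 53.01 mm); the cylinder at (0, 8) does not reach this height (z outside [5.5, 10]); Taking the union: the regions partially overlap (shared area 15.46 mm²), so the edge portions inside another operand are dropped and the merged outline is re-measured after clipping — boundary = 122.79 mm. Overall, the cross-section is a single solid region. Total boundary length (outer) = 122.79 mm.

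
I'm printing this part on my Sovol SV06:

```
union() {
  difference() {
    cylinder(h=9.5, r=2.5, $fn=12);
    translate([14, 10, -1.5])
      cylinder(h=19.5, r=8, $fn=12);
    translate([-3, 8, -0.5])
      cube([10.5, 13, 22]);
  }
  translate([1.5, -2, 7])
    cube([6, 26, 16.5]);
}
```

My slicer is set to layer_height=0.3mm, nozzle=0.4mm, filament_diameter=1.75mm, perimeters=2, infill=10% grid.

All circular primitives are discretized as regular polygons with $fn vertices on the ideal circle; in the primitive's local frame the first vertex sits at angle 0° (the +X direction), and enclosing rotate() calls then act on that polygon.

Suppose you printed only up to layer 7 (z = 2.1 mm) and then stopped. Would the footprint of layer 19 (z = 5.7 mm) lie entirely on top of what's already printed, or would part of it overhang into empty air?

entirely on top

Compare the two slices. At z = 2.1: the r=2.5 cylinder contributes a regular 12-gon of circumradius 2.5 (area = (12/2)·2.500²·sin(360°/12) = 18.75 mm²); the r=8 cylinder at (14, 10) gives a regular 12-gon of circumradius 8 (constant along its height) (area = (12/2)·8.000²·sin(360°/12) = 192.00 mm²); the cube at (-3, 8) (footprint 10.5×13) is included at this height (area 136.50 mm²); Subtracting the remaining from the first: starting from the r=2.5 cylinder (18.75 mm²), the r=8 cylinder at (14, 10) misses the remaining region (no effect); the 10.5×13 cube at (-3, 8) misses the remaining region (no effect) — area = 18.75 mm²; the cube at (1.5, -2) does not reach this height (z outside [7, 23.5]); Taking the union: only that combined region is present, so the union is just that shape — area = 18.75 mm². At z = 5.7: the r=2.5 cylinder gives a regular 12-gon of circumradius 2.5 (constant along its height) (area = (12/2)·2.500²·sin(360°/12) = 18.75 mm²); the r=8 cylinder at (14, 10) gives a regular 12-gon of circumradius 8 (constant along its height) (area = (12/2)·8.000²·sin(360°/12) = 192.00 mm²); the cube at (-3, 8) is present — its section is the full 10.5×13 rectangle (area 136.50 mm²); Subtracting the remaining from the first: starting from the r=2.5 cylinder (18.75 mm²), the r=8 cylinder at (14, 10) misses the remaining region (no effect); the 10.5×13 cube at (-3, 8) misses the remaining region (no effect) — area = 18.75 mm²; the cube at (1.5, -2) does not reach this height (z outside [7, 23.5]); Combining (union): only the result so far is present, so the union is just that shape — area = 18.75 mm². Checking containment: the cross-section at z = 5.7 is a subset of the cross-section at z = 2.1.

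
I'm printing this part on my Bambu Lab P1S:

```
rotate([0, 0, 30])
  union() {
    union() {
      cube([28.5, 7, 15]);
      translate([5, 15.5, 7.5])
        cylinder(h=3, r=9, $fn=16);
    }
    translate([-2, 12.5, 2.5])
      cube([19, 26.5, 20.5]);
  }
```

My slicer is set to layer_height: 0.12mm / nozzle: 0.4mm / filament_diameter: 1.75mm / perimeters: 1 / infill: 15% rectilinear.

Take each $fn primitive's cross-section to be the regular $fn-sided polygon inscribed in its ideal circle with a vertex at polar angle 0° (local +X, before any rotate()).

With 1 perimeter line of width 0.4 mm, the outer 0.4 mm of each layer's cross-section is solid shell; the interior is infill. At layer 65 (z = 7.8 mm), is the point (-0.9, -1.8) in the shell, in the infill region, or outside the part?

outside

At z = 7.8 mm: the cube is present — its section is the full 28.5×7 rectangle; the cylinder at (5, 15.5): section is a regular 16-gon, circumradius r=9; Combining (union): the regions partially overlap (shared area 1.26 mm²), so overlapping operands fuse into one piece — 1 connected region; the 19×26.5 cube at (-2, 12.5) contributes its full rectangle; Taking the union: the regions partially overlap (shared area 164.09 mm²), so overlapping operands fuse into one piece — 1 connected region; (rotated 30° about Z; rotation is an isometry so areas/perimeters/island counts are preserved). Overall, the cross-section is a single solid region. Undo the 30° rotation: the query point maps to (-1.679, -1.109) in the un-rotated model frame. The nearest boundary edge runs (28.50, 0.00)→(0.00, 0.00); distance from the point to it = 2.01 mm. The point is not inside any of the regions above, so it lies outside the cross-section (2.01 mm from the nearest boundary).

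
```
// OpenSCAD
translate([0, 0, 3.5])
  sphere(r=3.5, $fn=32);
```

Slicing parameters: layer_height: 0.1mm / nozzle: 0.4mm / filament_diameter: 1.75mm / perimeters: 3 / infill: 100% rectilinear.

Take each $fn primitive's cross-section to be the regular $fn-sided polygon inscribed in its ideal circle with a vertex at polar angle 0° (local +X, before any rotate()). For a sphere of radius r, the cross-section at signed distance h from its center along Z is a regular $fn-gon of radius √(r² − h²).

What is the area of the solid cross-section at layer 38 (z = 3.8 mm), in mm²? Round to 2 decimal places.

37.96 mm²

At z = 3.8 mm: the sphere: section is a regular 32-gon, circumradius = √(r²−h²) = √(3.5²−0.3²) = 3.487 (area = (32/2)·3.487²·sin(360°/32) = 37.96 mm²). Overall, the cross-section is a single solid region. Net area = 37.96 mm².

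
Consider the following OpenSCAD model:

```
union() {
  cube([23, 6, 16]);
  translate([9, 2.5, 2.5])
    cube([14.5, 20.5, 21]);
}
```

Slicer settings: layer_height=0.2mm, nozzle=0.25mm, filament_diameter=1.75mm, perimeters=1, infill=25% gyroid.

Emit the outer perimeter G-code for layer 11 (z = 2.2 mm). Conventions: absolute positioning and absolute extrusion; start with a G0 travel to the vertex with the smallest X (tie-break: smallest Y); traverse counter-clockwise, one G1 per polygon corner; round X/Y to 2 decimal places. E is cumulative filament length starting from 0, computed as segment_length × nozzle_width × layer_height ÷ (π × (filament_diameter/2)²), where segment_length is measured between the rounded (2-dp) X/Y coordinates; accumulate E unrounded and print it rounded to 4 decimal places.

At z = 2.2 mm: the cube is present — its section is the full 23×6 rectangle; the cube at (9, 2.5) is absent (z outside [2.5, 23.5]); Combining (union): only the 23×6 cube is present, so the union is just that shape — 1 connected region. The outline is a single polygon with 4 vertices. Extrusion per mm of travel: 0.25 × 0.2 / (π × 0.875²) = 0.020788. Accumulating E over each segment gives final E = 1.2057.

G0 X0.00 Y0.00 Z2.20
G1 X23.00 Y0.00 E0.4781
G1 X23.00 Y6.00 E0.6028
G1 X0.00 Y6.00 E1.0810
G1 X0.00 Y0.00 E1.2057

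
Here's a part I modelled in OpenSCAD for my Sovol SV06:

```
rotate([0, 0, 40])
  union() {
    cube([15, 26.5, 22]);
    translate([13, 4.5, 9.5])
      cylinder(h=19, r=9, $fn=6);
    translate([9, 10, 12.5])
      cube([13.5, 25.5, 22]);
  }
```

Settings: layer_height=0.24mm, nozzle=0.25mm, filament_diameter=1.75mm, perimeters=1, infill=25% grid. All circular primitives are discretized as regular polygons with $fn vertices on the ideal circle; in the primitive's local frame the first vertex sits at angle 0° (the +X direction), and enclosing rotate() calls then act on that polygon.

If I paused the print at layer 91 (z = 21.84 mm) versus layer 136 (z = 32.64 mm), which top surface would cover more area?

layer 91 (z = 21.84 mm)

Layer 91 (z = 21.84): the cube is present — its section is the full 15×26.5 rectangle (area 397.50 mm²); the r=9 cylinder at (13, 4.5) contributes a regular 6-gon of circumradius 9 (area = (6/2)·9.000²·sin(360°/6) = 210.44 mm²); the cube at (9, 10) (footprint 13.5×25.5) is included at this height (area 344.25 mm²); Merging all regions: the regions partially overlap — summed areas 952.19 mm² minus the doubly-counted overlap 218.11 mm² gives 734.09 mm² — area = 734.09 mm²; (whole slice rotated 40° about Z — lengths, areas and connectivity unchanged). So its area = 734.09 mm². Layer 136 (z = 32.64): the cube does not reach this height (z outside [0, 22]); the cylinder at (13, 4.5) does not reach this height (z outside [9.5, 28.5]); the 13.5×25.5 cube at (9, 10) contributes its full rectangle (area 344.25 mm²); Taking the union: only the 13.5×25.5 cube at (9, 10) is present, so the union is just that shape — area = 344.25 mm²; (rotated 40° about Z; rotation is an isometry so areas/perimeters/island counts are preserved). So its area = 344.25 mm². Layer 91 is larger (734.09 vs 344.25 mm²).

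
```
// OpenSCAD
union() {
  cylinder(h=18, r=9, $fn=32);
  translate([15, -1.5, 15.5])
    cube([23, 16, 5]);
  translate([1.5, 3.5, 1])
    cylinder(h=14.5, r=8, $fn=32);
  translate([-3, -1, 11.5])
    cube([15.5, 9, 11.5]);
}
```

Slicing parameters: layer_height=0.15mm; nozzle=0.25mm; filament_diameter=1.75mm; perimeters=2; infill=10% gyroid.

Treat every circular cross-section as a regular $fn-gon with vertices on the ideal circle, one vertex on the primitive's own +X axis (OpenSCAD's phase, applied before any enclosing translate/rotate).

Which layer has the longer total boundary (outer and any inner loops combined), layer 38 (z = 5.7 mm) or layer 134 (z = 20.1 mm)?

layer 134 (z = 20.1 mm)

Layer 38 (z = 5.7): the r=9 cylinder gives a regular 32-gon of circumradius 9 (constant along its height) (perimeter = 2·32·9.000·sin(180°/32) = 56.46 mm); the cube at (15, -1.5) does not reach this height (z outside [15.5, 20.5]); the r=8 cylinder at (1.5, 3.5) contributes a regular 32-gon of circumradius 8 (perimeter = 2·32·8.000·sin(180°/32) = 50.18 mm); the cube at (-3, -1) does not reach this height (z outside [11.5, 23]); Combining (union): the regions partially overlap (shared area 160.05 mm²), so the edge portions inside another operand are dropped and the merged outline is re-measured after clipping — boundary = 61.27 mm. So its perimeter = 61.27 mm. Layer 134 (z = 20.1): the cylinder does not reach this height (z outside [0, 18]); the cube at (15, -1.5) (footprint 23×16) is included at this height (perimeter 78.00 mm); the cylinder at (1.5, 3.5) is not intersected at this z (z outside [1, 15.5]); the cube at (-3, -1) (footprint 15.5×9) is included at this height (perimeter 49.00 mm); Merging all regions: the 2 present regions are separate (no shared area or edge), so areas and boundary lengths simply add and each stays a separate island — boundary = 127.00 mm. So its perimeter = 127.00 mm. Layer 134 is larger (127.00 vs 61.27 mm).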